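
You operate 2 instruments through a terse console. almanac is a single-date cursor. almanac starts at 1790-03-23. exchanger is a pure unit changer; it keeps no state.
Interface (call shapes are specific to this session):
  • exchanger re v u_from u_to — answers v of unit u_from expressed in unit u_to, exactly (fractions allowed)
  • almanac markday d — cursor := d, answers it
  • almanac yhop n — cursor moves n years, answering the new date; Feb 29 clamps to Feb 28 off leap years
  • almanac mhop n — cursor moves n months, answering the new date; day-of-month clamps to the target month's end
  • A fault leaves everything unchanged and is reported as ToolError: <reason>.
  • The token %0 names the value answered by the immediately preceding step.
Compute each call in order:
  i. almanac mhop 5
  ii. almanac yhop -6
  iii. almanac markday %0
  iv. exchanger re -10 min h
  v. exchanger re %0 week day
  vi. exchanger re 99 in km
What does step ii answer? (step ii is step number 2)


Answer: 1784-08-23

Derivation:
==> almanac mhop(n: 5)
<== 1790-08-23
==> almanac yhop(n: -6)
<== 1784-08-23
==> almanac markday(d: %0)
<== 1784-08-23
==> exchanger re(v: -10, u_from: min, u_to: h)
<== -1/6
==> exchanger re(v: %0, u_from: week, u_to: day)
<== -7/6
==> exchanger re(v: 99, u_from: in, u_to: km)
<== 12573/5000000


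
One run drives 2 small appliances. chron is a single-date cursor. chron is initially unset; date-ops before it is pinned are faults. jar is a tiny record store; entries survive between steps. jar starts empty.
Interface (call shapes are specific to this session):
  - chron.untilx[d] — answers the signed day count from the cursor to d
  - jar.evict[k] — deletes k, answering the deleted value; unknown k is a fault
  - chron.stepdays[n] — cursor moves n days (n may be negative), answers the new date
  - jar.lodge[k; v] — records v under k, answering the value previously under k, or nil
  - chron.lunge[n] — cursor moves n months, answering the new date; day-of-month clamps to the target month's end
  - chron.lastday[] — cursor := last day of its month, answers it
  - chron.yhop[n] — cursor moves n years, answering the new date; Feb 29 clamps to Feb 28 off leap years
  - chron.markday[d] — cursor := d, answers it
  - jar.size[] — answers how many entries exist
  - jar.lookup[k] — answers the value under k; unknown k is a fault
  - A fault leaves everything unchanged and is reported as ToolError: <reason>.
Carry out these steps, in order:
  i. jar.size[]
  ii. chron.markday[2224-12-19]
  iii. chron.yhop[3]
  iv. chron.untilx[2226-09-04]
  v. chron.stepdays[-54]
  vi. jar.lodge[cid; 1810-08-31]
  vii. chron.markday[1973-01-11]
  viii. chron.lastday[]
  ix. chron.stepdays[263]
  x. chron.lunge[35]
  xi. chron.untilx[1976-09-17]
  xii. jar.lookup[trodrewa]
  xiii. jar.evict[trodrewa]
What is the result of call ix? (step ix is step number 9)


Answer: 1973-10-21

Derivation:
>>> size
[out] 0
>>> markday 2224-12-19
[out] 2224-12-19
>>> yhop 3
[out] 2227-12-19
>>> untilx 2226-09-04
[out] -471
>>> stepdays -54
[out] 2227-10-26
>>> lodge cid 1810-08-31
[out] nil
>>> markday 1973-01-11
[out] 1973-01-11
>>> lastday
[out] 1973-01-31
>>> stepdays 263
[out] 1973-10-21
>>> lunge 35
[out] 1976-09-21
>>> untilx 1976-09-17
[out] -4
>>> lookup trodrewa
[out] ToolError: no such key trodrewa
>>> evict trodrewa
[out] ToolError: no such key trodrewa


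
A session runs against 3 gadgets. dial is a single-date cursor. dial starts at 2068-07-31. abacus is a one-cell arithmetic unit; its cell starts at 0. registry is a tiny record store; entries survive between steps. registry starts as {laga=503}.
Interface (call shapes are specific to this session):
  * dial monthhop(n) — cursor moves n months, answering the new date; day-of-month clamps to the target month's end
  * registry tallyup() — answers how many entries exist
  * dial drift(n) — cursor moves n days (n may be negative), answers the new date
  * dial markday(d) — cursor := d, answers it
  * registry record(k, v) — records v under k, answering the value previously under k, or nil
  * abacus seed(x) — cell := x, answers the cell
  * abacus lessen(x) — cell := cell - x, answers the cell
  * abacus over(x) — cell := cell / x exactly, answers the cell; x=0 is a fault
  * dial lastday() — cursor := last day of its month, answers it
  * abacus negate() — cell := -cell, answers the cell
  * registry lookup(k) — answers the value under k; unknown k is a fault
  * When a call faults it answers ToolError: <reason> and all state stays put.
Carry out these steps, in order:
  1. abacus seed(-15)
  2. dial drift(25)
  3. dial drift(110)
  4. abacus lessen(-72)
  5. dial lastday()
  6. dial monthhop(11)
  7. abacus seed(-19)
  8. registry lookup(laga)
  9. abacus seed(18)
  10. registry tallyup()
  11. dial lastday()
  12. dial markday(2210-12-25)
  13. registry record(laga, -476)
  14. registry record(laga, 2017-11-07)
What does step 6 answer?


Answer: 2069-11-30

Derivation:
% 1. abacus seed(-15) ~> -15
% 2. dial drift(25) ~> 2068-08-25
% 3. dial drift(110) ~> 2068-12-13
% 4. abacus lessen(-72) ~> 57
% 5. dial lastday() ~> 2068-12-31
% 6. dial monthhop(11) ~> 2069-11-30
% 7. abacus seed(-19) ~> -19
% 8. registry lookup(laga) ~> 503
% 9. abacus seed(18) ~> 18
% 10. registry tallyup() ~> 1
% 11. dial lastday() ~> 2069-11-30
% 12. dial markday(2210-12-25) ~> 2210-12-25
% 13. registry record(laga, -476) ~> 503
% 14. registry record(laga, 2017-11-07) ~> -476


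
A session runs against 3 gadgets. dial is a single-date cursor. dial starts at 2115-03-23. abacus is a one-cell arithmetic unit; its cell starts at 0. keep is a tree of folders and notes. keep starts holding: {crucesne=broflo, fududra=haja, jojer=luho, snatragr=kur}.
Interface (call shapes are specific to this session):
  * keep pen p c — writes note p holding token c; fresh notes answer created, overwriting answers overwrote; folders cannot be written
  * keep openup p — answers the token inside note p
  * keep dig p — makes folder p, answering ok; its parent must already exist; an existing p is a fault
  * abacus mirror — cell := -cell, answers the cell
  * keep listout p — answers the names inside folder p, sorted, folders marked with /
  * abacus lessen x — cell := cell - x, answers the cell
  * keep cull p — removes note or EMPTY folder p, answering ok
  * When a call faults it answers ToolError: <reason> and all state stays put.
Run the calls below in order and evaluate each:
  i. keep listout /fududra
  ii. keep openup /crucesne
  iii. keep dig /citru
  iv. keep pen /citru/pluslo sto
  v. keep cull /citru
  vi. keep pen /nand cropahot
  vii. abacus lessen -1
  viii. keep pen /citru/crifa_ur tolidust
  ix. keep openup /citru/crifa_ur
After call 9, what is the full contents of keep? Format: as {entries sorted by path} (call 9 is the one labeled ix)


CALL keep listout[/fududra]
RET  ToolError: not a directory
CALL keep openup[/crucesne]
RET  broflo
CALL keep dig[/citru]
RET  ok
CALL keep pen[/citru/pluslo; sto]
RET  created
CALL keep cull[/citru]
RET  ToolError: not empty
CALL keep pen[/nand; cropahot]
RET  created
CALL abacus lessen[-1]
RET  1
CALL keep pen[/citru/crifa_ur; tolidust]
RET  created
CALL keep openup[/citru/crifa_ur]
RET  tolidust

Answer: {citru/, citru/crifa_ur=tolidust, citru/pluslo=sto, crucesne=broflo, fududra=haja, jojer=luho, nand=cropahot, snatragr=kur}


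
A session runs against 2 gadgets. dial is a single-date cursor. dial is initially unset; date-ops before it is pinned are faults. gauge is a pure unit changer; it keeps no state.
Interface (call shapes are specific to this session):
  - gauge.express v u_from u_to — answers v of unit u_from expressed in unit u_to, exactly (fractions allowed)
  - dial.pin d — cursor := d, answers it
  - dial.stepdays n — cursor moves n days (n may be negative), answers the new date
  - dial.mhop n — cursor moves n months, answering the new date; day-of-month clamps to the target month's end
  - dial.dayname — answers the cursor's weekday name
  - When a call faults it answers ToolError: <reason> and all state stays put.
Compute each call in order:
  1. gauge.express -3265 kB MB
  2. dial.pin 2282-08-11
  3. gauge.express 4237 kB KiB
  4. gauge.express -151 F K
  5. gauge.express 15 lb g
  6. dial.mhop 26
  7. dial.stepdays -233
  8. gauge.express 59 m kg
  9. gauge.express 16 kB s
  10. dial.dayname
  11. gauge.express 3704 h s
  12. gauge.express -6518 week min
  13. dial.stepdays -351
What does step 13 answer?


>>> gauge.express v='-3265' u_from='kB' u_to='MB'
= -653/200
>>> dial.pin d='2282-08-11'
= 2282-08-11
>>> gauge.express v='4237' u_from='kB' u_to='KiB'
= 529625/128
>>> gauge.express v='-151' u_from='F' u_to='K'
= 10289/60
>>> gauge.express v='15' u_from='lb' u_to='g'
= 136077711/20000
>>> dial.mhop n='26'
= 2284-10-11
>>> dial.stepdays n='-233'
= 2284-02-21
>>> gauge.express v='59' u_from='m' u_to='kg'
= ToolError: incompatible units
>>> gauge.express v='16' u_from='kB' u_to='s'
= ToolError: incompatible units
>>> dial.dayname
= Thursday
>>> gauge.express v='3704' u_from='h' u_to='s'
= 13334400
>>> gauge.express v='-6518' u_from='week' u_to='min'
= -65701440
>>> dial.stepdays n='-351'
= 2283-03-07

Answer: 2283-03-07


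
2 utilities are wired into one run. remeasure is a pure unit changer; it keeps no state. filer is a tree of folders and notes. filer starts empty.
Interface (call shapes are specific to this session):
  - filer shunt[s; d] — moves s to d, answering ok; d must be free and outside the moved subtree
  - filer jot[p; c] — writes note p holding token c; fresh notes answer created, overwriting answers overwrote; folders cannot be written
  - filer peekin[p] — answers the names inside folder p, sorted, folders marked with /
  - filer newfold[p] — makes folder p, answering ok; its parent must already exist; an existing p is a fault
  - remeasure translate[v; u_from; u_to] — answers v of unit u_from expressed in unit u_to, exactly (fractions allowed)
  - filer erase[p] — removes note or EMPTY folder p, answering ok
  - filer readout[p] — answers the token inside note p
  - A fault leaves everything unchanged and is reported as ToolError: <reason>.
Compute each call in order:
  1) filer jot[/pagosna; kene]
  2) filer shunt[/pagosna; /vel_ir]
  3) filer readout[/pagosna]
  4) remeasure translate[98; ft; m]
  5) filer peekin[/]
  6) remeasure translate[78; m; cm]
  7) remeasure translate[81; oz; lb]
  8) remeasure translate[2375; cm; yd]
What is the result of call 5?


Answer: [vel_ir]

Derivation:
> filer jot p='/pagosna' c='kene'
= created
> filer shunt s='/pagosna' d='/vel_ir'
= ok
> filer readout p='/pagosna'
= ToolError: not found
> remeasure translate v='98' u_from='ft' u_to='m'
= 18669/625
> filer peekin p='/'
= [vel_ir]
> remeasure translate v='78' u_from='m' u_to='cm'
= 7800
> remeasure translate v='81' u_from='oz' u_to='lb'
= 81/16
> remeasure translate v='2375' u_from='cm' u_to='yd'
= 59375/2286


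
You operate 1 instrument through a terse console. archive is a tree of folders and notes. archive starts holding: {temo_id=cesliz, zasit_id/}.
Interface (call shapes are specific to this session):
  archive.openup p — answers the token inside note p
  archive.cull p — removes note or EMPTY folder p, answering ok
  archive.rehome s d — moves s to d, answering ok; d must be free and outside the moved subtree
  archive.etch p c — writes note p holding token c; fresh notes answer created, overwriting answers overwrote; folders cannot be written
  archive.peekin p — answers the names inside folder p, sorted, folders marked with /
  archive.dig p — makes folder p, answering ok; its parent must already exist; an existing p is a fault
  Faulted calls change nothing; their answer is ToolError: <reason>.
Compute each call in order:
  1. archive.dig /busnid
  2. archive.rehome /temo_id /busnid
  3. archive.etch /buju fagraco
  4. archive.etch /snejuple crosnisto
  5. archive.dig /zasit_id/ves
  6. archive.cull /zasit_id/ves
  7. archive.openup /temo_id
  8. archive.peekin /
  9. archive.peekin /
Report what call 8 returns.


Answer: [buju, busnid/, snejuple, temo_id, zasit_id/]

Derivation:
> archive.dig p: /busnid
:: ok
> archive.rehome s: /temo_id d: /busnid
:: ToolError: exists
> archive.etch p: /buju c: fagraco
:: created
> archive.etch p: /snejuple c: crosnisto
:: created
> archive.dig p: /zasit_id/ves
:: ok
> archive.cull p: /zasit_id/ves
:: ok
> archive.openup p: /temo_id
:: cesliz
> archive.peekin p: /
:: [buju, busnid/, snejuple, temo_id, zasit_id/]
> archive.peekin p: /
:: [buju, busnid/, snejuple, temo_id, zasit_id/]


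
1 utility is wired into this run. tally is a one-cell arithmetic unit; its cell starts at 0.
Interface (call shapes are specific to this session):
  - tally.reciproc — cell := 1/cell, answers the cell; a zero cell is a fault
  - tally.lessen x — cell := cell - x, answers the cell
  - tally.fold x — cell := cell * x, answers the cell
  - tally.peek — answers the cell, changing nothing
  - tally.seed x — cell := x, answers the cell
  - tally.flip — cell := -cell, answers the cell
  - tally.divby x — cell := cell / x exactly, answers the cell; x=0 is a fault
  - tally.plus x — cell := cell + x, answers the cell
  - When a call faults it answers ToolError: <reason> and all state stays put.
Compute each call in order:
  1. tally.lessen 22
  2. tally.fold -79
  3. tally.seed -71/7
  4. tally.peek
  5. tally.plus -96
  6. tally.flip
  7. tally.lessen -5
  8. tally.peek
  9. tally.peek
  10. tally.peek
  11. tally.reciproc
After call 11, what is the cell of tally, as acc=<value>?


Answer: acc=7/778

Derivation:
→ lessen(x→22)
← -22
→ fold(x→-79)
← 1738
→ seed(x→-71/7)
← -71/7
→ peek()
← -71/7
→ plus(x→-96)
← -743/7
→ flip()
← 743/7
→ lessen(x→-5)
← 778/7
→ peek()
← 778/7
→ peek()
← 778/7
→ peek()
← 778/7
→ reciproc()
← 7/778


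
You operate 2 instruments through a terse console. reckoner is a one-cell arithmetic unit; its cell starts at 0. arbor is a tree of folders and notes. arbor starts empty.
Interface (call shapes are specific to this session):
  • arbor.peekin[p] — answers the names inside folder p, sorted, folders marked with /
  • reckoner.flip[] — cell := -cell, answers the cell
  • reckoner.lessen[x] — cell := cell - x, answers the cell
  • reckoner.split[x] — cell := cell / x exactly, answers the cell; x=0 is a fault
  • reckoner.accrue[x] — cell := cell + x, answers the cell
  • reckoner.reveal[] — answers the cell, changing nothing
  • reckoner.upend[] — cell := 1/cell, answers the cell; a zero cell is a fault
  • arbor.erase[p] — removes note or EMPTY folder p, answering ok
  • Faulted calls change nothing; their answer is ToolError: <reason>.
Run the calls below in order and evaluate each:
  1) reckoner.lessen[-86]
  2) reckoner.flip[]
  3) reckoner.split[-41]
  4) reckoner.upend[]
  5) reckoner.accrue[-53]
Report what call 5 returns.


Step: reckoner.lessen[x=-86]
Result: 86
Step: reckoner.flip[]
Result: -86
Step: reckoner.split[x=-41]
Result: 86/41
Step: reckoner.upend[]
Result: 41/86
Step: reckoner.accrue[x=-53]
Result: -4517/86

Answer: -4517/86


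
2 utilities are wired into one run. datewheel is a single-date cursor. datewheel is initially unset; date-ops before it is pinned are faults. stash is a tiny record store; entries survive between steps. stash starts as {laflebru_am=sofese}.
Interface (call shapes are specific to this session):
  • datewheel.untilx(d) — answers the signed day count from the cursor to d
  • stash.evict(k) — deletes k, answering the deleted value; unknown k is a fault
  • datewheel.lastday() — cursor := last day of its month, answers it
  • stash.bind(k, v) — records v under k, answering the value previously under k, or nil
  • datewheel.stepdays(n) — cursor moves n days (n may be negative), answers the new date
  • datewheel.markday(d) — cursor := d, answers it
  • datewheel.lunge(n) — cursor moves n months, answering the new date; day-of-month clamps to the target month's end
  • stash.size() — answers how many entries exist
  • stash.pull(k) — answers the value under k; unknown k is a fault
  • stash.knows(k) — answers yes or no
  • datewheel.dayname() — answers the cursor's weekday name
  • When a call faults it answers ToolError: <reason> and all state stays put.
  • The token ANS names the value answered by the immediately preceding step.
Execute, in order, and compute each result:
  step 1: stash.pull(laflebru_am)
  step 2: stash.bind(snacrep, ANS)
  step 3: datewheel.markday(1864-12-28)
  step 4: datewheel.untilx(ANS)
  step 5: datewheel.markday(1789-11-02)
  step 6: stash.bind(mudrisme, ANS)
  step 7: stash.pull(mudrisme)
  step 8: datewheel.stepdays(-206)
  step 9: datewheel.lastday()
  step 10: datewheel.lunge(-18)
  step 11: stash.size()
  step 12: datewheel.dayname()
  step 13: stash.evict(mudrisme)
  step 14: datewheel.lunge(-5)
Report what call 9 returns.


-- 1. pull(k='laflebru_am') ~> sofese
-- 2. bind(k='snacrep', v='ANS') ~> nil
-- 3. markday(d='1864-12-28') ~> 1864-12-28
-- 4. untilx(d='ANS') ~> 0
-- 5. markday(d='1789-11-02') ~> 1789-11-02
-- 6. bind(k='mudrisme', v='ANS') ~> nil
-- 7. pull(k='mudrisme') ~> 1789-11-02
-- 8. stepdays(n='-206') ~> 1789-04-10
-- 9. lastday() ~> 1789-04-30
-- 10. lunge(n='-18') ~> 1787-10-30
-- 11. size() ~> 3
-- 12. dayname() ~> Tuesday
-- 13. evict(k='mudrisme') ~> 1789-11-02
-- 14. lunge(n='-5') ~> 1787-05-30

Answer: 1789-04-30


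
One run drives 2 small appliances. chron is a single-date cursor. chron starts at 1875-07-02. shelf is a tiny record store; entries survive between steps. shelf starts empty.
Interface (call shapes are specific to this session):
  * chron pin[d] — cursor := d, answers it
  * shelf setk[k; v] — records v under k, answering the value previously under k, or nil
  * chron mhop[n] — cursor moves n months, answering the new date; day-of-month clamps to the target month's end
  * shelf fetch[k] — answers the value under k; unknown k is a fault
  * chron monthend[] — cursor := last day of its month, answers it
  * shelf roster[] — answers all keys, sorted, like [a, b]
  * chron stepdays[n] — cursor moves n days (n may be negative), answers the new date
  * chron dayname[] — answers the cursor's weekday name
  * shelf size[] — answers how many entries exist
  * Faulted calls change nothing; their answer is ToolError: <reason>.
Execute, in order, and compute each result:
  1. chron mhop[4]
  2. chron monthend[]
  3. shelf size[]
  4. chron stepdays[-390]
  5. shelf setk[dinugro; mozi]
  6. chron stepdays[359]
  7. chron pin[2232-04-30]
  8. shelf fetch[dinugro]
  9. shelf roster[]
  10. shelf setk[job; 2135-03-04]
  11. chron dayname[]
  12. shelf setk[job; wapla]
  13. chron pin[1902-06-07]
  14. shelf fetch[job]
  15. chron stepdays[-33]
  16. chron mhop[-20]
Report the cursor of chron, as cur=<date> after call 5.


Answer: cur=1874-11-05

Derivation:
·→ chron mhop(n='4')
·← 1875-11-02
·→ chron monthend()
·← 1875-11-30
·→ shelf size()
·← 0
·→ chron stepdays(n='-390')
·← 1874-11-05
·→ shelf setk(k='dinugro', v='mozi')
·← nil
·→ chron stepdays(n='359')
·← 1875-10-30
·→ chron pin(d='2232-04-30')
·← 2232-04-30
·→ shelf fetch(k='dinugro')
·← mozi
·→ shelf roster()
·← [dinugro]
·→ shelf setk(k='job', v='2135-03-04')
·← nil
·→ chron dayname()
·← Monday
·→ shelf setk(k='job', v='wapla')
·← 2135-03-04
·→ chron pin(d='1902-06-07')
·← 1902-06-07
·→ shelf fetch(k='job')
·← wapla
·→ chron stepdays(n='-33')
·← 1902-05-05
·→ chron mhop(n='-20')
·← 1900-09-05


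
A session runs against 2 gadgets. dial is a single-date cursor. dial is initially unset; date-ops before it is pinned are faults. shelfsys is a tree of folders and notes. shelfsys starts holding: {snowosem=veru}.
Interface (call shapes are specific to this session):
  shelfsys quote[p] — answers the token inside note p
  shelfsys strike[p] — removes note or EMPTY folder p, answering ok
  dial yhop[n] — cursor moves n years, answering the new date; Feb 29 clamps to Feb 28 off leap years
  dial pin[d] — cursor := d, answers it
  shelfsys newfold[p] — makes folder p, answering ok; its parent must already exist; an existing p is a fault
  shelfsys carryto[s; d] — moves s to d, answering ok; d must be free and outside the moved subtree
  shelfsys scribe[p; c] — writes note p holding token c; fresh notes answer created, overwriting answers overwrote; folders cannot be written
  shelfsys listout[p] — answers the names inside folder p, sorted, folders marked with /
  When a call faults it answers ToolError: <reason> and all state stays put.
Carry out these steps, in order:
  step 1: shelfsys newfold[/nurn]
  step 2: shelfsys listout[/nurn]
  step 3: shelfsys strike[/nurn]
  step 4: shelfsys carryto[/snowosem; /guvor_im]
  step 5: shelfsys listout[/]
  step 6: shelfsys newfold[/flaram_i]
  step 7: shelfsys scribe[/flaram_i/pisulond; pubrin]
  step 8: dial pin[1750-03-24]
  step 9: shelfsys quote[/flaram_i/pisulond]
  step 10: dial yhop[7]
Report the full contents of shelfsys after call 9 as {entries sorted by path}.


I call shelfsys newfold on /nurn: ok.
I try shelfsys listout on /nurn, and see [].
I call shelfsys strike on /nurn, which returns ok.
I try shelfsys carryto on /snowosem, /guvor_im, yielding ok.
Now I run shelfsys listout on /, → [guvor_im].
Invoking shelfsys newfold on /flaram_i: ok.
I invoke shelfsys scribe on /flaram_i/pisulond, pubrin, — result: created.
Next I call dial pin on 1750-03-24, → 1750-03-24.
Next I call shelfsys quote on /flaram_i/pisulond, — result: pubrin.
I use dial yhop on 7: 1757-03-24.

Answer: {flaram_i/, flaram_i/pisulond=pubrin, guvor_im=veru}


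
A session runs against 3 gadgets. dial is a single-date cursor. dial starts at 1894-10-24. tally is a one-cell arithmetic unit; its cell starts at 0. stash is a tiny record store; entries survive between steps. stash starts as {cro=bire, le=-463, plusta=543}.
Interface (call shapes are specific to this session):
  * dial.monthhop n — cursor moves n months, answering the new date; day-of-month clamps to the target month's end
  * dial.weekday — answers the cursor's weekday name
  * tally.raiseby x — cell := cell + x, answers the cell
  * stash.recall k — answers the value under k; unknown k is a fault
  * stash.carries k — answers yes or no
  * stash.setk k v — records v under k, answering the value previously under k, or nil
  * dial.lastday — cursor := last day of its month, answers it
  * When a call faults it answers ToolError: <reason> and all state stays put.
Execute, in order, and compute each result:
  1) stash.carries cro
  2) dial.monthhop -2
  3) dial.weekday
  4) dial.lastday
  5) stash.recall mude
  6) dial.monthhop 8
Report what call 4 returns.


Answer: 1894-08-31

Derivation:
% carries(cro) => yes
% monthhop(-2) => 1894-08-24
% weekday() => Friday
% lastday() => 1894-08-31
% recall(mude) => ToolError: no such key mude
% monthhop(8) => 1895-04-30


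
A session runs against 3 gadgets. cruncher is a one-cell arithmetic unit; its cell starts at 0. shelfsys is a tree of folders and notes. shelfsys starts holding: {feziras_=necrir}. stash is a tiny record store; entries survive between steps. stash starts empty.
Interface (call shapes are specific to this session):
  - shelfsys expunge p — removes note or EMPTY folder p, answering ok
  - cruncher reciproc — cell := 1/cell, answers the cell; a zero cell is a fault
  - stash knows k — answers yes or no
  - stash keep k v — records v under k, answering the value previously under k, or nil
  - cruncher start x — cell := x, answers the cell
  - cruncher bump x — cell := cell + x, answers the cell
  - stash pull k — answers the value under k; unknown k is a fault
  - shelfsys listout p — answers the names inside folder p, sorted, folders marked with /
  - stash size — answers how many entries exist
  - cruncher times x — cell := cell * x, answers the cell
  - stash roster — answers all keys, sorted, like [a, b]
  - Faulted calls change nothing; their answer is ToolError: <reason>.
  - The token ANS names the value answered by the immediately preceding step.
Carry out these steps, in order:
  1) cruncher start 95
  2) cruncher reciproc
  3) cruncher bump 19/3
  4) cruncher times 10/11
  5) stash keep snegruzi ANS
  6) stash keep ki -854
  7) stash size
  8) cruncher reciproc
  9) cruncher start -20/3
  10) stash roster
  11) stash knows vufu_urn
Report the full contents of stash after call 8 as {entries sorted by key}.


Answer: {ki=-854, snegruzi=3616/627}

Derivation:
>>> cruncher start 95
[out] 95
>>> cruncher reciproc
[out] 1/95
>>> cruncher bump 19/3
[out] 1808/285
>>> cruncher times 10/11
[out] 3616/627
>>> stash keep snegruzi ANS
[out] nil
>>> stash keep ki -854
[out] nil
>>> stash size
[out] 2
>>> cruncher reciproc
[out] 627/3616
>>> cruncher start -20/3
[out] -20/3
>>> stash roster
[out] [ki, snegruzi]
>>> stash knows vufu_urn
[out] no


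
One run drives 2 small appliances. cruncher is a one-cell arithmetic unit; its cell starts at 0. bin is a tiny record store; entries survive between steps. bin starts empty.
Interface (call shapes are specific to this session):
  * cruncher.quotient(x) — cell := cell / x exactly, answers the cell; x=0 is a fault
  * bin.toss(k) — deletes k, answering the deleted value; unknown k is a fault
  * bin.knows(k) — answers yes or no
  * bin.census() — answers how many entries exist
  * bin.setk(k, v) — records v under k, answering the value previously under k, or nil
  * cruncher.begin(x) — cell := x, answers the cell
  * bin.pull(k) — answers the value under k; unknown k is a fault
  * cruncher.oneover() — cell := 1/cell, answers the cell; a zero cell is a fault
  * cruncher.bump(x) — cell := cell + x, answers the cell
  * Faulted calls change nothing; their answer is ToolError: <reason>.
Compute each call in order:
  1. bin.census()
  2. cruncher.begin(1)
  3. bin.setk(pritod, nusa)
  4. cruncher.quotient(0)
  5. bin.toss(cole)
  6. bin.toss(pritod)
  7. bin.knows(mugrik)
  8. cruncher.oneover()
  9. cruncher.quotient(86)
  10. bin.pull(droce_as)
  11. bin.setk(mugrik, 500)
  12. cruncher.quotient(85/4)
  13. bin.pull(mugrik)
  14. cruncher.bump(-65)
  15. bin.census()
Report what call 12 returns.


Answer: 2/3655

Derivation:
$ census
:: 0
$ begin x='1'
:: 1
$ setk k='pritod' v='nusa'
:: nil
$ quotient x='0'
:: ToolError: division by zero
$ toss k='cole'
:: ToolError: no such key cole
$ toss k='pritod'
:: nusa
$ knows k='mugrik'
:: no
$ oneover
:: 1
$ quotient x='86'
:: 1/86
$ pull k='droce_as'
:: ToolError: no such key droce_as
$ setk k='mugrik' v='500'
:: nil
$ quotient x='85/4'
:: 2/3655
$ pull k='mugrik'
:: 500
$ bump x='-65'
:: -237573/3655
$ census
:: 1


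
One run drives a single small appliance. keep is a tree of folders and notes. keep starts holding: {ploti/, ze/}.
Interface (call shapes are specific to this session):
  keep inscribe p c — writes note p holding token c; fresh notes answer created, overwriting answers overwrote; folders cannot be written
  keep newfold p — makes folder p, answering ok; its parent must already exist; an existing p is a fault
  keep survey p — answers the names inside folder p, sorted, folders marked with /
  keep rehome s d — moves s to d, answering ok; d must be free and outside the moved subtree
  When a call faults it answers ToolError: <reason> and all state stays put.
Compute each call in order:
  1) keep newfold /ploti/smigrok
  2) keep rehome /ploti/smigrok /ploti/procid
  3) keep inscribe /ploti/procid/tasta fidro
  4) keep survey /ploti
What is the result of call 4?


% keep newfold p='/ploti/smigrok'
:: ok
% keep rehome s='/ploti/smigrok' d='/ploti/procid'
:: ok
% keep inscribe p='/ploti/procid/tasta' c='fidro'
:: created
% keep survey p='/ploti'
:: [procid/]

Answer: [procid/]


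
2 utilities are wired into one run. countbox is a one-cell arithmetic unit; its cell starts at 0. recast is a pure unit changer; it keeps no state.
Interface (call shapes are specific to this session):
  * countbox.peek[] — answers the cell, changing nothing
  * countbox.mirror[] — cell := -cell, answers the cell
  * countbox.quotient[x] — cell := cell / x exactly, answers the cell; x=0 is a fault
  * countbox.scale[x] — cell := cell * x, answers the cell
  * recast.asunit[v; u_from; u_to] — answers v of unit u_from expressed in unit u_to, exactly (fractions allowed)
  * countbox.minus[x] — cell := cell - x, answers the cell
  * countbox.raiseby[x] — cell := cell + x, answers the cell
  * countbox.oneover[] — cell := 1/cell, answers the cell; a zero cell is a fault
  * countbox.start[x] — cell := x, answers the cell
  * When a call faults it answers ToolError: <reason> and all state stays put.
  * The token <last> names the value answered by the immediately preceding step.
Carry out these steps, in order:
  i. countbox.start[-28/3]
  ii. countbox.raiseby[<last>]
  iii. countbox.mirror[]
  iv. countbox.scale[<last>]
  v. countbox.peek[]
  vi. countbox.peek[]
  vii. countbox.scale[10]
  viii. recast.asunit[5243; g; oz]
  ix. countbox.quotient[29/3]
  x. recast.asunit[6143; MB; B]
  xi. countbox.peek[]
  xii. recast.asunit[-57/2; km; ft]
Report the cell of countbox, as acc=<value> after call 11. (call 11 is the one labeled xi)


Answer: acc=31360/87

Derivation:
$ countbox.start x: -28/3
  -28/3
$ countbox.raiseby x: <last>
  -56/3
$ countbox.mirror
  56/3
$ countbox.scale x: <last>
  3136/9
$ countbox.peek
  3136/9
$ countbox.peek
  3136/9
$ countbox.scale x: 10
  31360/9
$ recast.asunit v: 5243 u_from: g u_to: oz
  1198400000/6479891
$ countbox.quotient x: 29/3
  31360/87
$ recast.asunit v: 6143 u_from: MB u_to: B
  6143000000
$ countbox.peek
  31360/87
$ recast.asunit v: -57/2 u_from: km u_to: ft
  -11875000/127


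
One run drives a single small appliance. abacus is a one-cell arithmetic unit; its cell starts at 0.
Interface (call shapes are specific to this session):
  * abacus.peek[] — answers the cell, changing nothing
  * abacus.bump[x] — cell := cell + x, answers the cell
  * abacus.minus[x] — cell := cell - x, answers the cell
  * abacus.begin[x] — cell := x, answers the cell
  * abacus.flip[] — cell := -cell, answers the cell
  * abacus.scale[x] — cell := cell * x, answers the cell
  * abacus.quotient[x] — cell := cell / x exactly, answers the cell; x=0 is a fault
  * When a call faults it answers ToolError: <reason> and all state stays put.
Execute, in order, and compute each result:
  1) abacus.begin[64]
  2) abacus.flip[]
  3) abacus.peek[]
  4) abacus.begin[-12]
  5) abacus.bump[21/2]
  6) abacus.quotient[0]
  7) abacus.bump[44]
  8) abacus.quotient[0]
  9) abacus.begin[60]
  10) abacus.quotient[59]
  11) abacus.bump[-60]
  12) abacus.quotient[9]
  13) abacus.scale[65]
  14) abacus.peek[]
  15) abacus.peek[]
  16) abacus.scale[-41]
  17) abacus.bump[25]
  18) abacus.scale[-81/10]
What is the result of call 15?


Answer: -75400/177

Derivation:
Next I call begin using x: 64, and get 64.
I invoke flip(), giving -64.
Using peek, and get -64.
Now I run begin using x: -12, yielding -12.
I run bump using x: 21/2, and observe -3/2.
I run quotient using x: 0, and observe ToolError: division by zero.
I use bump using x: 44: 85/2.
I try quotient using x: 0, and observe ToolError: division by zero.
Next I call begin using x: 60, — result: 60.
I call quotient using x: 59: 60/59.
I try bump using x: -60, and get -3480/59.
I run quotient using x: 9, — result: -1160/177.
I use scale using x: 65, yielding -75400/177.
Now I run peek, — result: -75400/177.
I invoke peek, and get -75400/177.
Using scale using x: -41, giving 3091400/177.
I use bump using x: 25, yielding 3095825/177.
I invoke scale using x: -81/10, giving -16717455/118.


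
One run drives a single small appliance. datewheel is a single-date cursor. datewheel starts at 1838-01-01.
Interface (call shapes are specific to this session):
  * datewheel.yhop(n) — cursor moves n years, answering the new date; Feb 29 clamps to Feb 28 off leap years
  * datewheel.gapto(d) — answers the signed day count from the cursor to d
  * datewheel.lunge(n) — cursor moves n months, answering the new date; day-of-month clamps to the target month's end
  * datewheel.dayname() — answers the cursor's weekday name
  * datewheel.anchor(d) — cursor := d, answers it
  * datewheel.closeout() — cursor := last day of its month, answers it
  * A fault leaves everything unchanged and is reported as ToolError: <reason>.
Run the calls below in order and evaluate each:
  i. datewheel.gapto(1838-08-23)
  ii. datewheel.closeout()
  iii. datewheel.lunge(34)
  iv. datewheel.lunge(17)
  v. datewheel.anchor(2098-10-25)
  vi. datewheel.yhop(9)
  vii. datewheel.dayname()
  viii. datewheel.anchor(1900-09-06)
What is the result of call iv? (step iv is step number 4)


Answer: 1842-04-30

Derivation:
I run datewheel.gapto passing d='1838-08-23', and observe 234.
Next I call datewheel.closeout, and observe 1838-01-31.
I use datewheel.lunge passing n='34', giving 1840-11-30.
Invoking datewheel.lunge passing n='17', which returns 1842-04-30.
I try datewheel.anchor passing d='2098-10-25', which returns 2098-10-25.
Then datewheel.yhop passing n='9', giving 2107-10-25.
I invoke datewheel.dayname, which returns Tuesday.
I invoke datewheel.anchor passing d='1900-09-06': 1900-09-06.


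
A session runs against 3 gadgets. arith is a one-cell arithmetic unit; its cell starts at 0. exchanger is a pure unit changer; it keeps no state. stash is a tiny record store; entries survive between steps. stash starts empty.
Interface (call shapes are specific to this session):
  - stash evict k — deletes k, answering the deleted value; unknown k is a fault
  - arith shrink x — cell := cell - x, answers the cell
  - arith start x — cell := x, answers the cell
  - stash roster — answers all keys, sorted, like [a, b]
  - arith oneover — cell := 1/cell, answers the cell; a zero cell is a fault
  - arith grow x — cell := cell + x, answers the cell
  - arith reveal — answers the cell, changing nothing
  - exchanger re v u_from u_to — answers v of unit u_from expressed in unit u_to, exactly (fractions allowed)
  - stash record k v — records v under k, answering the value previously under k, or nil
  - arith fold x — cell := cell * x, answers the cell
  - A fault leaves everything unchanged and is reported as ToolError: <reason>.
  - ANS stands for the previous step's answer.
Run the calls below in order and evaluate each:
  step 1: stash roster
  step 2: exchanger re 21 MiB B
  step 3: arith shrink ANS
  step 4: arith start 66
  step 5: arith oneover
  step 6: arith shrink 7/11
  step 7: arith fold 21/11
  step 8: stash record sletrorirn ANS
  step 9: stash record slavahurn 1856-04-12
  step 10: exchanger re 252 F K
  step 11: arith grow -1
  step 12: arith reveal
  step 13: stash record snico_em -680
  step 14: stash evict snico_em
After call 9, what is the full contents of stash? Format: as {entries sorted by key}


I try stash roster(), and observe [].
I use exchanger re(21, MiB, B), and get 22020096.
I run arith shrink(ANS), — result: -22020096.
Using arith start(66), yielding 66.
I use arith oneover, which returns 1/66.
I invoke arith shrink(7/11), and see -41/66.
Using arith fold(21/11), — result: -287/242.
I try stash record(sletrorirn, ANS), yielding nil.
I call stash record(slavahurn, 1856-04-12), — result: nil.
Calling exchanger re(252, F, K): 71167/180.
I invoke arith grow(-1), and get -529/242.
Then arith reveal, — result: -529/242.
I use stash record(snico_em, -680), — result: nil.
I run stash evict(snico_em), which returns -680.

Answer: {slavahurn=1856-04-12, sletrorirn=-287/242}


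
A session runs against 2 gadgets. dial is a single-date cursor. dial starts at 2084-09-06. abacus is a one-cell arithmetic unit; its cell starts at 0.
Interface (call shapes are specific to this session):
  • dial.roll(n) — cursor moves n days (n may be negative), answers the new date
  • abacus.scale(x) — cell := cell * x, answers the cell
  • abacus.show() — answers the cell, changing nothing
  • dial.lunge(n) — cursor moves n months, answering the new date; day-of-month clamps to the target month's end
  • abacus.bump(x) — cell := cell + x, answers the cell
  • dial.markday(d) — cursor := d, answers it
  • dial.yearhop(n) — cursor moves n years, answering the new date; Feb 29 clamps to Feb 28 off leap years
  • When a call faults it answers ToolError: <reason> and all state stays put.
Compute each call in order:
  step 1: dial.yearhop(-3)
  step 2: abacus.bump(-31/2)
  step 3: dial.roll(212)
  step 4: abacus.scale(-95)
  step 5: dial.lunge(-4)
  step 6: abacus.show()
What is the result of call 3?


Do: dial.yearhop[n='-3']
See: 2081-09-06
Do: abacus.bump[x='-31/2']
See: -31/2
Do: dial.roll[n='212']
See: 2082-04-06
Do: abacus.scale[x='-95']
See: 2945/2
Do: dial.lunge[n='-4']
See: 2081-12-06
Do: abacus.show[]
See: 2945/2

Answer: 2082-04-06


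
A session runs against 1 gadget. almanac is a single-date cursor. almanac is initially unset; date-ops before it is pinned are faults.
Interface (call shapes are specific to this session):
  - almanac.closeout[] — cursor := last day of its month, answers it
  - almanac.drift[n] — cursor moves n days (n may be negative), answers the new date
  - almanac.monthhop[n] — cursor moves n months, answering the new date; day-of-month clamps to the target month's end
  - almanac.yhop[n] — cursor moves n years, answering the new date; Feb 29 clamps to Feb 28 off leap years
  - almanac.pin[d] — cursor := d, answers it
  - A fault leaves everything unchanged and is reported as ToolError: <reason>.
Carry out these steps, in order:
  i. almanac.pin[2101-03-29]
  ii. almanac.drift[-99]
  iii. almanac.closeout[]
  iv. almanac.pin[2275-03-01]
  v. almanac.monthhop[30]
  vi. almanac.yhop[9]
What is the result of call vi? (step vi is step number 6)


Answer: 2286-09-01

Derivation:
[in] pin d: 2101-03-29
[out] 2101-03-29
[in] drift n: -99
[out] 2100-12-20
[in] closeout
[out] 2100-12-31
[in] pin d: 2275-03-01
[out] 2275-03-01
[in] monthhop n: 30
[out] 2277-09-01
[in] yhop n: 9
[out] 2286-09-01


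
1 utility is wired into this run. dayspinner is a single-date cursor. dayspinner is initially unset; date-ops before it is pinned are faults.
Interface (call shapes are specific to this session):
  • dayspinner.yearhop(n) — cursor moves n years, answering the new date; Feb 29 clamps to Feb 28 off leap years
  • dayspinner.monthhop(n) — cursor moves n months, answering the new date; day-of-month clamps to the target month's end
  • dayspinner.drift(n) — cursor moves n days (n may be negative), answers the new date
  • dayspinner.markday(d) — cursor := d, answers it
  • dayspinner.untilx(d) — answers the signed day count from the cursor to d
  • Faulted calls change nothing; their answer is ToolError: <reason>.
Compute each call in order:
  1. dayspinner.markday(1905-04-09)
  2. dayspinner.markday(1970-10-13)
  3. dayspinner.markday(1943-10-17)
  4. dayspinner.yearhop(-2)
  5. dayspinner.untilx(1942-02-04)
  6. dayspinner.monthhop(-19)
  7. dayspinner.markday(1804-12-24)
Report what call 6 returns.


$ dayspinner.markday d='1905-04-09'
:: 1905-04-09
$ dayspinner.markday d='1970-10-13'
:: 1970-10-13
$ dayspinner.markday d='1943-10-17'
:: 1943-10-17
$ dayspinner.yearhop n='-2'
:: 1941-10-17
$ dayspinner.untilx d='1942-02-04'
:: 110
$ dayspinner.monthhop n='-19'
:: 1940-03-17
$ dayspinner.markday d='1804-12-24'
:: 1804-12-24

Answer: 1940-03-17


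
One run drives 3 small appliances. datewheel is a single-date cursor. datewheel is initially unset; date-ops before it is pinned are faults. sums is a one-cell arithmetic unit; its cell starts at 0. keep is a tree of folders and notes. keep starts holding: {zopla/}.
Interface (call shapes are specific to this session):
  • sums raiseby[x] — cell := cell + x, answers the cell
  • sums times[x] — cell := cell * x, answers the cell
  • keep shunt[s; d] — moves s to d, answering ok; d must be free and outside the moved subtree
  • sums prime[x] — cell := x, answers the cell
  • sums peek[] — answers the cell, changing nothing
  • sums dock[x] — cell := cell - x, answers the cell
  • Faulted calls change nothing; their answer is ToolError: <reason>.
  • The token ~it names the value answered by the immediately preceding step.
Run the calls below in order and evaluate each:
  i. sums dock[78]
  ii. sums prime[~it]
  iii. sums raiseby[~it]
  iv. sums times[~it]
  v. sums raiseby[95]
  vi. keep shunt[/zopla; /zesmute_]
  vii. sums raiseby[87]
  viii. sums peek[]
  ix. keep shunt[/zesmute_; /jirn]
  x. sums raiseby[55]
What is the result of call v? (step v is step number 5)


Answer: 24431

Derivation:
-> sums dock(x='78')
<- -78
-> sums prime(x='~it')
<- -78
-> sums raiseby(x='~it')
<- -156
-> sums times(x='~it')
<- 24336
-> sums raiseby(x='95')
<- 24431
-> keep shunt(s='/zopla', d='/zesmute_')
<- ok
-> sums raiseby(x='87')
<- 24518
-> sums peek()
<- 24518
-> keep shunt(s='/zesmute_', d='/jirn')
<- ok
-> sums raiseby(x='55')
<- 24573
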